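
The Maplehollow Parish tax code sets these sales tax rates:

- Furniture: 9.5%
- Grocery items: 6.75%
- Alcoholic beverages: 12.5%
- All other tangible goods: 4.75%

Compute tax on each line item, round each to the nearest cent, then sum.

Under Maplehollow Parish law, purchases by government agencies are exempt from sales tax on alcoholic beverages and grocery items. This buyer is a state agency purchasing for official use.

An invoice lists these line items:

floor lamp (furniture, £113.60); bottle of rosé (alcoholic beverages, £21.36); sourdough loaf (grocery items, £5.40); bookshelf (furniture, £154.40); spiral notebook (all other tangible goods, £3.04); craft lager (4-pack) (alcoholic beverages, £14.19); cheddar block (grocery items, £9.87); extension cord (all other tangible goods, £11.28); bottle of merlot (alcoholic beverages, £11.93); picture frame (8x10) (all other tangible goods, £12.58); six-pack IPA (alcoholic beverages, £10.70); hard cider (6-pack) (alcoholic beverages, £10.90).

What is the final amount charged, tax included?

Floor lamp £113.60: furniture → 9.5% → £10.79
Bottle of rosé £21.36: alcoholic beverages, buyer-exempt → 0% → £0.00
Sourdough loaf £5.40: grocery items, buyer-exempt → 0% → £0.00
Bookshelf £154.40: furniture → 9.5% → £14.67
Spiral notebook £3.04: all other tangible goods → 4.75% → £0.14
Craft lager (4-pack) £14.19: alcoholic beverages, buyer-exempt → 0% → £0.00
Cheddar block £9.87: grocery items, buyer-exempt → 0% → £0.00
Extension cord £11.28: all other tangible goods → 4.75% → £0.54
Bottle of merlot £11.93: alcoholic beverages, buyer-exempt → 0% → £0.00
Picture frame (8x10) £12.58: all other tangible goods → 4.75% → £0.60
Six-pack IPA £10.70: alcoholic beverages, buyer-exempt → 0% → £0.00
Hard cider (6-pack) £10.90: alcoholic beverages, buyer-exempt → 0% → £0.00
Subtotal = £379.25; tax = £26.74; total due = £405.99

£405.99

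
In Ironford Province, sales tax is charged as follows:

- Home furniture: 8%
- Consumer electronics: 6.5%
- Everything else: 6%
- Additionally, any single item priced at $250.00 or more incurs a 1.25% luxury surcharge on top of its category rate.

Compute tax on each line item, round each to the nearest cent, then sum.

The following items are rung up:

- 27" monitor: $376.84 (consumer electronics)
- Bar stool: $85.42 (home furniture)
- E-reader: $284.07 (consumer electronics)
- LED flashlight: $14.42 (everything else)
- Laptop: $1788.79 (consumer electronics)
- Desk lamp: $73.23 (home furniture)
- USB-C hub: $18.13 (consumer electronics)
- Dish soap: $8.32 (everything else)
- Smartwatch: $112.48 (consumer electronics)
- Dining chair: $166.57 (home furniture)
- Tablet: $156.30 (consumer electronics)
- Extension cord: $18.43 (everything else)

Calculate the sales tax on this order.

27" monitor $376.84: consumer electronics → 6.5% + 1.25% surcharge = 7.75% → $29.21
Bar stool $85.42: home furniture → 8% → $6.83
E-reader $284.07: consumer electronics → 6.5% + 1.25% surcharge = 7.75% → $22.02
LED flashlight $14.42: everything else → 6% → $0.87
Laptop $1788.79: consumer electronics → 6.5% + 1.25% surcharge = 7.75% → $138.63
Desk lamp $73.23: home furniture → 8% → $5.86
USB-C hub $18.13: consumer electronics → 6.5% → $1.18
Dish soap $8.32: everything else → 6% → $0.50
Smartwatch $112.48: consumer electronics → 6.5% → $7.31
Dining chair $166.57: home furniture → 8% → $13.33
Tablet $156.30: consumer electronics → 6.5% → $10.16
Extension cord $18.43: everything else → 6% → $1.11
Total tax = $29.21 + $6.83 + $22.02 + $0.87 + $138.63 + $5.86 + $1.18 + $0.50 + $7.31 + $13.33 + $10.16 + $1.11 = $237.01

$237.01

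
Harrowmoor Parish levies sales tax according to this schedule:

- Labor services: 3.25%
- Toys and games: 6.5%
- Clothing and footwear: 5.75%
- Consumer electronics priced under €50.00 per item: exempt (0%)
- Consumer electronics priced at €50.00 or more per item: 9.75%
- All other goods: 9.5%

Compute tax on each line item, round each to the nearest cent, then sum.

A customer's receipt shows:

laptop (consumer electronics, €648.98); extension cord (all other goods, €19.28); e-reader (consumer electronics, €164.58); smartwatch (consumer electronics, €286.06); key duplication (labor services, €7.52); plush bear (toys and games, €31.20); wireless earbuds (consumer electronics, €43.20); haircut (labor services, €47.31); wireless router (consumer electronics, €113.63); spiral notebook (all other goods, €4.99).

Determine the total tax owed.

€124.41

Laptop €648.98: consumer electronics, €50.00 or more → 9.75% → €63.28
Extension cord €19.28: all other goods → 9.5% → €1.83
E-reader €164.58: consumer electronics, €50.00 or more → 9.75% → €16.05
Smartwatch €286.06: consumer electronics, €50.00 or more → 9.75% → €27.89
Key duplication €7.52: labor services → 3.25% → €0.24
Plush bear €31.20: toys and games → 6.5% → €2.03
Wireless earbuds €43.20: consumer electronics, under €50.00 → 0% → €0.00
Haircut €47.31: labor services → 3.25% → €1.54
Wireless router €113.63: consumer electronics, €50.00 or more → 9.75% → €11.08
Spiral notebook €4.99: all other goods → 9.5% → €0.47
Total tax = €63.28 + €1.83 + €16.05 + €27.89 + €0.24 + €2.03 + €1.54 + €11.08 + €0.47 = €124.41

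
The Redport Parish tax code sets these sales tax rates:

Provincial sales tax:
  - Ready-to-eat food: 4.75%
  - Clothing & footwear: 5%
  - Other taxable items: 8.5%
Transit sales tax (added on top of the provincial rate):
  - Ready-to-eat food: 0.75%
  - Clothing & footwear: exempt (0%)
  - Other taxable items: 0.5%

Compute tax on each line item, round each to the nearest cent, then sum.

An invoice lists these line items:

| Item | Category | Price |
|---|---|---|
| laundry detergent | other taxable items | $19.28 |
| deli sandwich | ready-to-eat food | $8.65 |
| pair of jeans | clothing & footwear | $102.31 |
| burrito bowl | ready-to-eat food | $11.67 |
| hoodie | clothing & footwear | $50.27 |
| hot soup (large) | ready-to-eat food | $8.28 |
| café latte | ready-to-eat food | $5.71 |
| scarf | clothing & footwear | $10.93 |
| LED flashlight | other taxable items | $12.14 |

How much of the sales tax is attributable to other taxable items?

Laundry detergent $19.28: other taxable items → 8.5% + 0.5% transit = 9% → $1.74
LED flashlight $12.14: other taxable items → 8.5% + 0.5% transit = 9% → $1.09
Tax on other taxable items = $1.74 + $1.09 = $2.83

$2.83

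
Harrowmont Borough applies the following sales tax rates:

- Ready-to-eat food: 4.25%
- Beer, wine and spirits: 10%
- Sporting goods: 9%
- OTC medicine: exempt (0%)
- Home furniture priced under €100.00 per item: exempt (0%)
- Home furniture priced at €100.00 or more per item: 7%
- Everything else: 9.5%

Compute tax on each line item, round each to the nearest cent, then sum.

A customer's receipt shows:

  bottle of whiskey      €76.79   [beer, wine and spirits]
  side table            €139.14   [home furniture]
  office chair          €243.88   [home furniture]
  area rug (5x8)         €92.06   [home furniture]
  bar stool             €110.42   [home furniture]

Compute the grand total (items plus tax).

€704.51

Bottle of whiskey €76.79: beer, wine and spirits → 10% → €7.68
Side table €139.14: home furniture, €100.00 or more → 7% → €9.74
Office chair €243.88: home furniture, €100.00 or more → 7% → €17.07
Area rug (5x8) €92.06: home furniture, under €100.00 → 0% → €0.00
Bar stool €110.42: home furniture, €100.00 or more → 7% → €7.73
Subtotal = €662.29; tax = €42.22; total due = €704.51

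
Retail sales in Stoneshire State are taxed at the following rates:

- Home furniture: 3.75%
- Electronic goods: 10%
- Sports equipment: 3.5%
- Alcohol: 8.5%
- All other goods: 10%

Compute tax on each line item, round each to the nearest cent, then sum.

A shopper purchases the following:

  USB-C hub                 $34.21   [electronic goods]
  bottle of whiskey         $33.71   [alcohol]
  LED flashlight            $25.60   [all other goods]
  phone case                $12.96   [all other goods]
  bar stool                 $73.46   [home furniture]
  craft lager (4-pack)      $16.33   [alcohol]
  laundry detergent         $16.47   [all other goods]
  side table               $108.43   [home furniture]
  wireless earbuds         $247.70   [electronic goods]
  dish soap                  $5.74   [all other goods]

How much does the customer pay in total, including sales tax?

USB-C hub $34.21: electronic goods → 10% → $3.42
Bottle of whiskey $33.71: alcohol → 8.5% → $2.87
LED flashlight $25.60: all other goods → 10% → $2.56
Phone case $12.96: all other goods → 10% → $1.30
Bar stool $73.46: home furniture → 3.75% → $2.75
Craft lager (4-pack) $16.33: alcohol → 8.5% → $1.39
Laundry detergent $16.47: all other goods → 10% → $1.65
Side table $108.43: home furniture → 3.75% → $4.07
Wireless earbuds $247.70: electronic goods → 10% → $24.77
Dish soap $5.74: all other goods → 10% → $0.57
Subtotal = $574.61; tax = $45.35; total due = $619.96

$619.96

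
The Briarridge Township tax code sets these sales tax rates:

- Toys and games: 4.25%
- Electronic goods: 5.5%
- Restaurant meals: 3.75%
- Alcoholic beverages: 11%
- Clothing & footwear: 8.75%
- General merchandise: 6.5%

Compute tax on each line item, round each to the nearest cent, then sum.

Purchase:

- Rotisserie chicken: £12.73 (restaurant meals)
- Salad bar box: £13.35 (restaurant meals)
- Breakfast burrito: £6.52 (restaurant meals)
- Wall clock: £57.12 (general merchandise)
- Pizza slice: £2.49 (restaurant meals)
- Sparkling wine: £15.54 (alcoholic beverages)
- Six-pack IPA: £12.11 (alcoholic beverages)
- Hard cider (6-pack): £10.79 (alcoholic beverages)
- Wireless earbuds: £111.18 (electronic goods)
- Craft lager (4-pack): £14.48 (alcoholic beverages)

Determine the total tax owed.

£16.95

Rotisserie chicken £12.73: restaurant meals → 3.75% → £0.48
Salad bar box £13.35: restaurant meals → 3.75% → £0.50
Breakfast burrito £6.52: restaurant meals → 3.75% → £0.24
Wall clock £57.12: general merchandise → 6.5% → £3.71
Pizza slice £2.49: restaurant meals → 3.75% → £0.09
Sparkling wine £15.54: alcoholic beverages → 11% → £1.71
Six-pack IPA £12.11: alcoholic beverages → 11% → £1.33
Hard cider (6-pack) £10.79: alcoholic beverages → 11% → £1.19
Wireless earbuds £111.18: electronic goods → 5.5% → £6.11
Craft lager (4-pack) £14.48: alcoholic beverages → 11% → £1.59
Total tax = £0.48 + £0.50 + £0.24 + £3.71 + £0.09 + £1.71 + £1.33 + £1.19 + £6.11 + £1.59 = £16.95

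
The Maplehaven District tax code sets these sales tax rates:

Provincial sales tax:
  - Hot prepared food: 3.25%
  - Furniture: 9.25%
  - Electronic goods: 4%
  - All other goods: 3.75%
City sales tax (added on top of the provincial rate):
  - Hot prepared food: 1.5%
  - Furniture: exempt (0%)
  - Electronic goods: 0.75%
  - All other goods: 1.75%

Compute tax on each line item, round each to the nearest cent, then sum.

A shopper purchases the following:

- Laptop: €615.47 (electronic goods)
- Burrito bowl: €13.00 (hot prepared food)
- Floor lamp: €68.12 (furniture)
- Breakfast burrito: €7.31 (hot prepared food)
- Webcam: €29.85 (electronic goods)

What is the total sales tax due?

Laptop €615.47: electronic goods → 4% + 0.75% city = 4.75% → €29.23
Burrito bowl €13.00: hot prepared food → 3.25% + 1.5% city = 4.75% → €0.62
Floor lamp €68.12: furniture → 9.25% + 0% city = 9.25% → €6.30
Breakfast burrito €7.31: hot prepared food → 3.25% + 1.5% city = 4.75% → €0.35
Webcam €29.85: electronic goods → 4% + 0.75% city = 4.75% → €1.42
Total tax = €29.23 + €0.62 + €6.30 + €0.35 + €1.42 = €37.92

€37.92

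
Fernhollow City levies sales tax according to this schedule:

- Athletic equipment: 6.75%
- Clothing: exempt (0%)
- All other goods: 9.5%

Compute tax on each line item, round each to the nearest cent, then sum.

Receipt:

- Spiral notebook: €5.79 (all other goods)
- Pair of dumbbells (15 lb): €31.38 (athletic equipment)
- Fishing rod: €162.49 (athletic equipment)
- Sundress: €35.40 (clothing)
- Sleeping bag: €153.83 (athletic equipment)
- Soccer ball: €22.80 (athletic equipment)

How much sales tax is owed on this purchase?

Spiral notebook €5.79: all other goods → 9.5% → €0.55
Pair of dumbbells (15 lb) €31.38: athletic equipment → 6.75% → €2.12
Fishing rod €162.49: athletic equipment → 6.75% → €10.97
Sundress €35.40: clothing → 0% → €0.00
Sleeping bag €153.83: athletic equipment → 6.75% → €10.38
Soccer ball €22.80: athletic equipment → 6.75% → €1.54
Total tax = €0.55 + €2.12 + €10.97 + €10.38 + €1.54 = €25.56

€25.56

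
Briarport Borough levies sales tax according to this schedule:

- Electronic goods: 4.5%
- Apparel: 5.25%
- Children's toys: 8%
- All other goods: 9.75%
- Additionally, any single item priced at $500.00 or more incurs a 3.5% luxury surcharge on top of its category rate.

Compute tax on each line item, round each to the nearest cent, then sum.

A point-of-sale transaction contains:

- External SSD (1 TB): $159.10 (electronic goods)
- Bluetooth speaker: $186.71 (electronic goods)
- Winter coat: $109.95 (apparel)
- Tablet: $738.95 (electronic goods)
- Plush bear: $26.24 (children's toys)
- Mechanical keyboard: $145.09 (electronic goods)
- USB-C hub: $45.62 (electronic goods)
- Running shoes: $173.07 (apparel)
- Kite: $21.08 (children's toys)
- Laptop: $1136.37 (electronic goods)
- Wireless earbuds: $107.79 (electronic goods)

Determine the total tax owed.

$197.67

External SSD (1 TB) $159.10: electronic goods → 4.5% → $7.16
Bluetooth speaker $186.71: electronic goods → 4.5% → $8.40
Winter coat $109.95: apparel → 5.25% → $5.77
Tablet $738.95: electronic goods → 4.5% + 3.5% surcharge = 8% → $59.12
Plush bear $26.24: children's toys → 8% → $2.10
Mechanical keyboard $145.09: electronic goods → 4.5% → $6.53
USB-C hub $45.62: electronic goods → 4.5% → $2.05
Running shoes $173.07: apparel → 5.25% → $9.09
Kite $21.08: children's toys → 8% → $1.69
Laptop $1136.37: electronic goods → 4.5% + 3.5% surcharge = 8% → $90.91
Wireless earbuds $107.79: electronic goods → 4.5% → $4.85
Total tax = $7.16 + $8.40 + $5.77 + $59.12 + $2.10 + $6.53 + $2.05 + $9.09 + $1.69 + $90.91 + $4.85 = $197.67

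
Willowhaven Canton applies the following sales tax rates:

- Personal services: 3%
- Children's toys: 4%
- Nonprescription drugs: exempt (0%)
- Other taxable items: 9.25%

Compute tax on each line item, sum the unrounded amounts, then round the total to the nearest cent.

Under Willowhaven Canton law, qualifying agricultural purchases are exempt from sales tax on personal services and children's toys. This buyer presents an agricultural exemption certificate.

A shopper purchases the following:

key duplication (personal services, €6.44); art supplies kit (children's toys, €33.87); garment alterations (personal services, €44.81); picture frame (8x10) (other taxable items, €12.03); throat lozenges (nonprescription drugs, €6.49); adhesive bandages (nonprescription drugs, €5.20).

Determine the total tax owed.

Key duplication €6.44: personal services, buyer-exempt → 0% → €0.00
Art supplies kit €33.87: children's toys, buyer-exempt → 0% → €0.00
Garment alterations €44.81: personal services, buyer-exempt → 0% → €0.00
Picture frame (8x10) €12.03: other taxable items → 9.25% → €1.112775
Throat lozenges €6.49: nonprescription drugs → 0% → €0.00
Adhesive bandages €5.20: nonprescription drugs → 0% → €0.00
Unrounded tax sum = €1.112775 → €1.11

€1.11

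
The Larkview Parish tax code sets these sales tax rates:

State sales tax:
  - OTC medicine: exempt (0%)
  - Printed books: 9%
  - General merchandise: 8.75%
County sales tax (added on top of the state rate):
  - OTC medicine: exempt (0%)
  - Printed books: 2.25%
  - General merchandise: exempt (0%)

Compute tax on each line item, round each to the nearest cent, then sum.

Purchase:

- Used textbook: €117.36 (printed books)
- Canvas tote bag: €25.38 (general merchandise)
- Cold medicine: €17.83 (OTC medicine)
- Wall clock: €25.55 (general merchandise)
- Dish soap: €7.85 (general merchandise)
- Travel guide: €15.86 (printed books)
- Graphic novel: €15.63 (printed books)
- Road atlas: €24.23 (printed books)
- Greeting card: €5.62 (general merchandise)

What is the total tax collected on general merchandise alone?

€5.64

Canvas tote bag €25.38: general merchandise → 8.75% + 0% county = 8.75% → €2.22
Wall clock €25.55: general merchandise → 8.75% + 0% county = 8.75% → €2.24
Dish soap €7.85: general merchandise → 8.75% + 0% county = 8.75% → €0.69
Greeting card €5.62: general merchandise → 8.75% + 0% county = 8.75% → €0.49
Tax on general merchandise = €2.22 + €2.24 + €0.69 + €0.49 = €5.64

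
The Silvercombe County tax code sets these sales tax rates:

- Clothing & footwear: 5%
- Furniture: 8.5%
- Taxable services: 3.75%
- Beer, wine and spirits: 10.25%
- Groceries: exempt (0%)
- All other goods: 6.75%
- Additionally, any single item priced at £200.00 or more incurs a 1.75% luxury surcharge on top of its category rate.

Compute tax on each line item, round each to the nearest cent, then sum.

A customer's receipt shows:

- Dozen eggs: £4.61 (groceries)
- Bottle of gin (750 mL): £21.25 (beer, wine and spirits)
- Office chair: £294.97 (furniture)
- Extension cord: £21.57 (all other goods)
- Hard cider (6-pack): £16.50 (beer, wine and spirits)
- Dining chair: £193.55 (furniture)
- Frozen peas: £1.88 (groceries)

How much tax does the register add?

£52.01

Dozen eggs £4.61: groceries → 0% → £0.00
Bottle of gin (750 mL) £21.25: beer, wine and spirits → 10.25% → £2.18
Office chair £294.97: furniture → 8.5% + 1.75% surcharge = 10.25% → £30.23
Extension cord £21.57: all other goods → 6.75% → £1.46
Hard cider (6-pack) £16.50: beer, wine and spirits → 10.25% → £1.69
Dining chair £193.55: furniture → 8.5% → £16.45
Frozen peas £1.88: groceries → 0% → £0.00
Total tax = £2.18 + £30.23 + £1.46 + £1.69 + £16.45 = £52.01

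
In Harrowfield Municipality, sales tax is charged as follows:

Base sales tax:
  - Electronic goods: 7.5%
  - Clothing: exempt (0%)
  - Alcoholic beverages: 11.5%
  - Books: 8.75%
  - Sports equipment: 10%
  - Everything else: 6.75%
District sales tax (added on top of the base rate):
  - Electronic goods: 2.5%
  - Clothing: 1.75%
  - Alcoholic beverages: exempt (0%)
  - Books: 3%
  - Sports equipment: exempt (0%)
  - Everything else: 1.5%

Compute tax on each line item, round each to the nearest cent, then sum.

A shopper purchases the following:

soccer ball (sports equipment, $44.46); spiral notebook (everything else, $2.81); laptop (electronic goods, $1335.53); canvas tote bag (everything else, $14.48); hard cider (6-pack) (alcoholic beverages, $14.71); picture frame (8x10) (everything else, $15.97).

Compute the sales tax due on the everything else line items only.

$2.74

Spiral notebook $2.81: everything else → 6.75% + 1.5% district = 8.25% → $0.23
Canvas tote bag $14.48: everything else → 6.75% + 1.5% district = 8.25% → $1.19
Picture frame (8x10) $15.97: everything else → 6.75% + 1.5% district = 8.25% → $1.32
Tax on everything else = $0.23 + $1.19 + $1.32 = $2.74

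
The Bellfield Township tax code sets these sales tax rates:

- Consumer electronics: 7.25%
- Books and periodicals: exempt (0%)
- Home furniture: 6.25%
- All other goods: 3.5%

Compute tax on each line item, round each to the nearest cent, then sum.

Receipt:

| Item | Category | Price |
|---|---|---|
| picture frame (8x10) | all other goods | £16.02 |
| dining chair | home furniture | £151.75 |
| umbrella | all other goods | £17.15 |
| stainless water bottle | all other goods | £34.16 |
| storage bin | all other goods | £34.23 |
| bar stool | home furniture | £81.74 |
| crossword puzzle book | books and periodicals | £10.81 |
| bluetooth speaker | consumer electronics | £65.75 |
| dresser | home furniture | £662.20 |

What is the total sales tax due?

Picture frame (8x10) £16.02: all other goods → 3.5% → £0.56
Dining chair £151.75: home furniture → 6.25% → £9.48
Umbrella £17.15: all other goods → 3.5% → £0.60
Stainless water bottle £34.16: all other goods → 3.5% → £1.20
Storage bin £34.23: all other goods → 3.5% → £1.20
Bar stool £81.74: home furniture → 6.25% → £5.11
Crossword puzzle book £10.81: books and periodicals → 0% → £0.00
Bluetooth speaker £65.75: consumer electronics → 7.25% → £4.77
Dresser £662.20: home furniture → 6.25% → £41.39
Total tax = £0.56 + £9.48 + £0.60 + £1.20 + £1.20 + £5.11 + £4.77 + £41.39 = £64.31

£64.31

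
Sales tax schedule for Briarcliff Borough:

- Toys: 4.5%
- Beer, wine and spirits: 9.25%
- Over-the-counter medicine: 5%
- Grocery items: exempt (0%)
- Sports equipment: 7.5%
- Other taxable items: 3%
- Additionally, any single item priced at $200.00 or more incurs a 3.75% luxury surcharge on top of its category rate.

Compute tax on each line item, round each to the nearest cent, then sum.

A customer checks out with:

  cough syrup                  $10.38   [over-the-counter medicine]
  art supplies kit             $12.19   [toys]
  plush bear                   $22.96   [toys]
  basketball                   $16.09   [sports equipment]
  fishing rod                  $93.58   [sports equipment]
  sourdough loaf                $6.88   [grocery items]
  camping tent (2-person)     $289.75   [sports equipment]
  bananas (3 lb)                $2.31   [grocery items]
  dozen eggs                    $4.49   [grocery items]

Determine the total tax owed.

$42.93

Cough syrup $10.38: over-the-counter medicine → 5% → $0.52
Art supplies kit $12.19: toys → 4.5% → $0.55
Plush bear $22.96: toys → 4.5% → $1.03
Basketball $16.09: sports equipment → 7.5% → $1.21
Fishing rod $93.58: sports equipment → 7.5% → $7.02
Sourdough loaf $6.88: grocery items → 0% → $0.00
Camping tent (2-person) $289.75: sports equipment → 7.5% + 3.75% surcharge = 11.25% → $32.60
Bananas (3 lb) $2.31: grocery items → 0% → $0.00
Dozen eggs $4.49: grocery items → 0% → $0.00
Total tax = $0.52 + $0.55 + $1.03 + $1.21 + $7.02 + $32.60 = $42.93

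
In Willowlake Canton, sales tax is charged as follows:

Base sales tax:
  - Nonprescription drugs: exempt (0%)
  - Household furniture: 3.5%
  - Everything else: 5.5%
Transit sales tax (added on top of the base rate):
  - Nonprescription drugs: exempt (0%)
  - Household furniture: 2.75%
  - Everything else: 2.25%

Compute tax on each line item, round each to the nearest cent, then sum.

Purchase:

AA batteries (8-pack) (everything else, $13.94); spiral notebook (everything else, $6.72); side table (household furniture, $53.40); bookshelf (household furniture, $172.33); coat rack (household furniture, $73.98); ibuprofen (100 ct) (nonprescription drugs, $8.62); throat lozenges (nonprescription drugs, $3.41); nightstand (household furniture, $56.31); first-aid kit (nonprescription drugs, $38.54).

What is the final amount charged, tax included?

$451.10

AA batteries (8-pack) $13.94: everything else → 5.5% + 2.25% transit = 7.75% → $1.08
Spiral notebook $6.72: everything else → 5.5% + 2.25% transit = 7.75% → $0.52
Side table $53.40: household furniture → 3.5% + 2.75% transit = 6.25% → $3.34
Bookshelf $172.33: household furniture → 3.5% + 2.75% transit = 6.25% → $10.77
Coat rack $73.98: household furniture → 3.5% + 2.75% transit = 6.25% → $4.62
Ibuprofen (100 ct) $8.62: nonprescription drugs → 0% + 0% transit = 0% → $0.00
Throat lozenges $3.41: nonprescription drugs → 0% + 0% transit = 0% → $0.00
Nightstand $56.31: household furniture → 3.5% + 2.75% transit = 6.25% → $3.52
First-aid kit $38.54: nonprescription drugs → 0% + 0% transit = 0% → $0.00
Subtotal = $427.25; tax = $23.85; total due = $451.10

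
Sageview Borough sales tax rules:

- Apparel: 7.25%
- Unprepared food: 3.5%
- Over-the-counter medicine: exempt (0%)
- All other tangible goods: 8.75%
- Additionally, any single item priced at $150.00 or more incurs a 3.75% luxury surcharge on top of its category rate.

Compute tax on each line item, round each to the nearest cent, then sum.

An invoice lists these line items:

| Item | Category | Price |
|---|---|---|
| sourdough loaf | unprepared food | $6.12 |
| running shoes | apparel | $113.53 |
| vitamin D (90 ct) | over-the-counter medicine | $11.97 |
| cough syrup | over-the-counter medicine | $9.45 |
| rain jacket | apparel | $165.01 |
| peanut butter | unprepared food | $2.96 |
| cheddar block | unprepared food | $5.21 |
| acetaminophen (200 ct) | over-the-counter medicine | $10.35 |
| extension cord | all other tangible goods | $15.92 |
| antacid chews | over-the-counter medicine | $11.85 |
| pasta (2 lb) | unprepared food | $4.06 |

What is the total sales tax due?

Sourdough loaf $6.12: unprepared food → 3.5% → $0.21
Running shoes $113.53: apparel → 7.25% → $8.23
Vitamin D (90 ct) $11.97: over-the-counter medicine → 0% → $0.00
Cough syrup $9.45: over-the-counter medicine → 0% → $0.00
Rain jacket $165.01: apparel → 7.25% + 3.75% surcharge = 11% → $18.15
Peanut butter $2.96: unprepared food → 3.5% → $0.10
Cheddar block $5.21: unprepared food → 3.5% → $0.18
Acetaminophen (200 ct) $10.35: over-the-counter medicine → 0% → $0.00
Extension cord $15.92: all other tangible goods → 8.75% → $1.39
Antacid chews $11.85: over-the-counter medicine → 0% → $0.00
Pasta (2 lb) $4.06: unprepared food → 3.5% → $0.14
Total tax = $0.21 + $8.23 + $18.15 + $0.10 + $0.18 + $1.39 + $0.14 = $28.40

$28.40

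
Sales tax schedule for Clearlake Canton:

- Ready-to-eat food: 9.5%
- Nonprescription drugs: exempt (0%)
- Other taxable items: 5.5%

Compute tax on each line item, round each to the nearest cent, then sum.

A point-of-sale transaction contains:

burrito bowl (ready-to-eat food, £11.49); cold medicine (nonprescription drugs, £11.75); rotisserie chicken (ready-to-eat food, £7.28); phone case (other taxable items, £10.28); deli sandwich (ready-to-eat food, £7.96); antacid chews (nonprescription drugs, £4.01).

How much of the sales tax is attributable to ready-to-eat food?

Burrito bowl £11.49: ready-to-eat food → 9.5% → £1.09
Rotisserie chicken £7.28: ready-to-eat food → 9.5% → £0.69
Deli sandwich £7.96: ready-to-eat food → 9.5% → £0.76
Tax on ready-to-eat food = £1.09 + £0.69 + £0.76 = £2.54

£2.54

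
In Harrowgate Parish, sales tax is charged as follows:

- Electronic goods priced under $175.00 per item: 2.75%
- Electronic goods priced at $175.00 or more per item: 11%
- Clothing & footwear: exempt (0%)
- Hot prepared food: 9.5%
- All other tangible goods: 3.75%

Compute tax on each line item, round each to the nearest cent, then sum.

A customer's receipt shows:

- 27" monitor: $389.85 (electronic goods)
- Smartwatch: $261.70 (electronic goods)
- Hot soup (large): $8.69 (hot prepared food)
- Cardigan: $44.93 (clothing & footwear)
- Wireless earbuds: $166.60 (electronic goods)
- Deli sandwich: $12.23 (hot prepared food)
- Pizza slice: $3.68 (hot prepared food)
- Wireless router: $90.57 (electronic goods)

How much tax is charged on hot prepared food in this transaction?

Hot soup (large) $8.69: hot prepared food → 9.5% → $0.83
Deli sandwich $12.23: hot prepared food → 9.5% → $1.16
Pizza slice $3.68: hot prepared food → 9.5% → $0.35
Tax on hot prepared food = $0.83 + $1.16 + $0.35 = $2.34

$2.34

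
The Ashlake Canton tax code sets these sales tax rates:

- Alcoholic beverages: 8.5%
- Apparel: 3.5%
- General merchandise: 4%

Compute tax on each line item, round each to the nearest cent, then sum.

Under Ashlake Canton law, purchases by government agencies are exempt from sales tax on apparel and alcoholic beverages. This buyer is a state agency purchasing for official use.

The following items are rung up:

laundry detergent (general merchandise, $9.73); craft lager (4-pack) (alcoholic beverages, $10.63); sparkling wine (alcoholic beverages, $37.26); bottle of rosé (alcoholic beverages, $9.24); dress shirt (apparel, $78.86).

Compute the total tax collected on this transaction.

Laundry detergent $9.73: general merchandise → 4% → $0.39
Craft lager (4-pack) $10.63: alcoholic beverages, buyer-exempt → 0% → $0.00
Sparkling wine $37.26: alcoholic beverages, buyer-exempt → 0% → $0.00
Bottle of rosé $9.24: alcoholic beverages, buyer-exempt → 0% → $0.00
Dress shirt $78.86: apparel, buyer-exempt → 0% → $0.00
Total tax = $0.39

$0.39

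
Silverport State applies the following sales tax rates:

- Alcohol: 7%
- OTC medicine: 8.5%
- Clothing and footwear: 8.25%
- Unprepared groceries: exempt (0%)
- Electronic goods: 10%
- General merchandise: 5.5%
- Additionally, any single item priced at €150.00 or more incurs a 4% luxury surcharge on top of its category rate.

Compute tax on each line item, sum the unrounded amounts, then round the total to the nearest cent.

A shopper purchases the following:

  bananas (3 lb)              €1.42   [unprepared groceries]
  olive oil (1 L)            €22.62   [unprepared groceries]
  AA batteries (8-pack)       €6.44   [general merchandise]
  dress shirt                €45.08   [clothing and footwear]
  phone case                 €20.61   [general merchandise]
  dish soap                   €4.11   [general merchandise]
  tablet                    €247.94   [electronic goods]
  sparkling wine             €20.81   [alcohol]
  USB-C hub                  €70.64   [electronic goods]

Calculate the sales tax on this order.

Bananas (3 lb) €1.42: unprepared groceries → 0% → €0.00
Olive oil (1 L) €22.62: unprepared groceries → 0% → €0.00
AA batteries (8-pack) €6.44: general merchandise → 5.5% → €0.3542
Dress shirt €45.08: clothing and footwear → 8.25% → €3.7191
Phone case €20.61: general merchandise → 5.5% → €1.13355
Dish soap €4.11: general merchandise → 5.5% → €0.22605
Tablet €247.94: electronic goods → 10% + 4% surcharge = 14% → €34.7116
Sparkling wine €20.81: alcohol → 7% → €1.4567
USB-C hub €70.64: electronic goods → 10% → €7.064
Unrounded tax sum = €48.6652 → €48.67

€48.67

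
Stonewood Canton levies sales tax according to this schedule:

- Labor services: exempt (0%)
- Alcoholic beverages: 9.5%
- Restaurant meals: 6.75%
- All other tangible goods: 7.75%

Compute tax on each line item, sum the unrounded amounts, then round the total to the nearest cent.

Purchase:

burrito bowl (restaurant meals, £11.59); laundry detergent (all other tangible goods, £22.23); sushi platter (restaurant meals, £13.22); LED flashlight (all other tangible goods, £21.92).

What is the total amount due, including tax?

£74.06

Burrito bowl £11.59: restaurant meals → 6.75% → £0.782325
Laundry detergent £22.23: all other tangible goods → 7.75% → £1.722825
Sushi platter £13.22: restaurant meals → 6.75% → £0.89235
LED flashlight £21.92: all other tangible goods → 7.75% → £1.6988
Subtotal = £68.96; unrounded tax = £5.0963 → £5.10; total due = £74.06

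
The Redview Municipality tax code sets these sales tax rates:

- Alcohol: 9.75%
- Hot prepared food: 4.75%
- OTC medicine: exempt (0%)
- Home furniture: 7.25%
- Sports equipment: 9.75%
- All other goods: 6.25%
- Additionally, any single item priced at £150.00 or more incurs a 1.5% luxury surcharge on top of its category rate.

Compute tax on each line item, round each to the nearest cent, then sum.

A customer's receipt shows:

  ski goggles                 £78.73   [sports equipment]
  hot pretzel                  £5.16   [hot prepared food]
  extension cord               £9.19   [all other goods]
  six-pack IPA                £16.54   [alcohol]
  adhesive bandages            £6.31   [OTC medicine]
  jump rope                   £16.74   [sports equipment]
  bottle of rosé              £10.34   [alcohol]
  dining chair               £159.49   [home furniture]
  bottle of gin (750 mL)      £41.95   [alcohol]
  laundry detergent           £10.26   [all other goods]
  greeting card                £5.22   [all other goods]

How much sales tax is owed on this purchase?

Ski goggles £78.73: sports equipment → 9.75% → £7.68
Hot pretzel £5.16: hot prepared food → 4.75% → £0.25
Extension cord £9.19: all other goods → 6.25% → £0.57
Six-pack IPA £16.54: alcohol → 9.75% → £1.61
Adhesive bandages £6.31: OTC medicine → 0% → £0.00
Jump rope £16.74: sports equipment → 9.75% → £1.63
Bottle of rosé £10.34: alcohol → 9.75% → £1.01
Dining chair £159.49: home furniture → 7.25% + 1.5% surcharge = 8.75% → £13.96
Bottle of gin (750 mL) £41.95: alcohol → 9.75% → £4.09
Laundry detergent £10.26: all other goods → 6.25% → £0.64
Greeting card £5.22: all other goods → 6.25% → £0.33
Total tax = £7.68 + £0.25 + £0.57 + £1.61 + £1.63 + £1.01 + £13.96 + £4.09 + £0.64 + £0.33 = £31.77

£31.77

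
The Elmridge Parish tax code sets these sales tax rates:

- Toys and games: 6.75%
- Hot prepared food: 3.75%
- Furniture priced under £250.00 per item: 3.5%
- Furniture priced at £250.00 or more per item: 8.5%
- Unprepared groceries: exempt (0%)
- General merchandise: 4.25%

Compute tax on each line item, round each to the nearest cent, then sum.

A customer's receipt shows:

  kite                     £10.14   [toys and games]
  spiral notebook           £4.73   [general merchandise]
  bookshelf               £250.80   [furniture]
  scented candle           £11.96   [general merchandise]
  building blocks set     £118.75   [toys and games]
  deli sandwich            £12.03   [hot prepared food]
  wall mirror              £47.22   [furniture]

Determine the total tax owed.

Kite £10.14: toys and games → 6.75% → £0.68
Spiral notebook £4.73: general merchandise → 4.25% → £0.20
Bookshelf £250.80: furniture, £250.00 or more → 8.5% → £21.32
Scented candle £11.96: general merchandise → 4.25% → £0.51
Building blocks set £118.75: toys and games → 6.75% → £8.02
Deli sandwich £12.03: hot prepared food → 3.75% → £0.45
Wall mirror £47.22: furniture, under £250.00 → 3.5% → £1.65
Total tax = £0.68 + £0.20 + £21.32 + £0.51 + £8.02 + £0.45 + £1.65 = £32.83

£32.83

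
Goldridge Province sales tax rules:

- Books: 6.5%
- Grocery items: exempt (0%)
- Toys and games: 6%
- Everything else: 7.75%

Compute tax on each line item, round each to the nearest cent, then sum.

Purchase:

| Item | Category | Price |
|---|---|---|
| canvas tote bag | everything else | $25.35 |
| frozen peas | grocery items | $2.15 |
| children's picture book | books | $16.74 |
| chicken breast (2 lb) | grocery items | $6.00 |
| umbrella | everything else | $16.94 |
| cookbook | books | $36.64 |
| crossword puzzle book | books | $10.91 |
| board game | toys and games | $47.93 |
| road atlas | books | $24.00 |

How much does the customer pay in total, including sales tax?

Canvas tote bag $25.35: everything else → 7.75% → $1.96
Frozen peas $2.15: grocery items → 0% → $0.00
Children's picture book $16.74: books → 6.5% → $1.09
Chicken breast (2 lb) $6.00: grocery items → 0% → $0.00
Umbrella $16.94: everything else → 7.75% → $1.31
Cookbook $36.64: books → 6.5% → $2.38
Crossword puzzle book $10.91: books → 6.5% → $0.71
Board game $47.93: toys and games → 6% → $2.88
Road atlas $24.00: books → 6.5% → $1.56
Subtotal = $186.66; tax = $11.89; total due = $198.55

$198.55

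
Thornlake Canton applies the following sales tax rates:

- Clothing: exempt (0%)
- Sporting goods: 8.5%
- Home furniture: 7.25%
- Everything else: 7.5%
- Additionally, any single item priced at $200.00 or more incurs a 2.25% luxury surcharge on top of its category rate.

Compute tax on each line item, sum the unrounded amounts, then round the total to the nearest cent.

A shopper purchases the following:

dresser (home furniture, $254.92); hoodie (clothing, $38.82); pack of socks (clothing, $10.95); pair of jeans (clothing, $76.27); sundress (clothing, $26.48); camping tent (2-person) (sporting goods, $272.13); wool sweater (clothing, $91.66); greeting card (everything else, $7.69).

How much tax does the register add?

Dresser $254.92: home furniture → 7.25% + 2.25% surcharge = 9.5% → $24.2174
Hoodie $38.82: clothing → 0% → $0.00
Pack of socks $10.95: clothing → 0% → $0.00
Pair of jeans $76.27: clothing → 0% → $0.00
Sundress $26.48: clothing → 0% → $0.00
Camping tent (2-person) $272.13: sporting goods → 8.5% + 2.25% surcharge = 10.75% → $29.253975
Wool sweater $91.66: clothing → 0% → $0.00
Greeting card $7.69: everything else → 7.5% → $0.57675
Unrounded tax sum = $54.048125 → $54.05

$54.05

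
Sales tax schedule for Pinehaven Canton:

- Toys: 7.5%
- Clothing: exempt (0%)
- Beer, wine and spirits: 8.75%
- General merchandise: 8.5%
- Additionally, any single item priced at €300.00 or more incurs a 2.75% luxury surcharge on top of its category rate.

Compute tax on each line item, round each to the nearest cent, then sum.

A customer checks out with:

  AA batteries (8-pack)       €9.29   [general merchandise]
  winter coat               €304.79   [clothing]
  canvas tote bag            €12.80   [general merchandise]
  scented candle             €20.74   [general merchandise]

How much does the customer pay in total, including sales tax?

AA batteries (8-pack) €9.29: general merchandise → 8.5% → €0.79
Winter coat €304.79: clothing → 0% + 2.75% surcharge = 2.75% → €8.38
Canvas tote bag €12.80: general merchandise → 8.5% → €1.09
Scented candle €20.74: general merchandise → 8.5% → €1.76
Subtotal = €347.62; tax = €12.02; total due = €359.64

€359.64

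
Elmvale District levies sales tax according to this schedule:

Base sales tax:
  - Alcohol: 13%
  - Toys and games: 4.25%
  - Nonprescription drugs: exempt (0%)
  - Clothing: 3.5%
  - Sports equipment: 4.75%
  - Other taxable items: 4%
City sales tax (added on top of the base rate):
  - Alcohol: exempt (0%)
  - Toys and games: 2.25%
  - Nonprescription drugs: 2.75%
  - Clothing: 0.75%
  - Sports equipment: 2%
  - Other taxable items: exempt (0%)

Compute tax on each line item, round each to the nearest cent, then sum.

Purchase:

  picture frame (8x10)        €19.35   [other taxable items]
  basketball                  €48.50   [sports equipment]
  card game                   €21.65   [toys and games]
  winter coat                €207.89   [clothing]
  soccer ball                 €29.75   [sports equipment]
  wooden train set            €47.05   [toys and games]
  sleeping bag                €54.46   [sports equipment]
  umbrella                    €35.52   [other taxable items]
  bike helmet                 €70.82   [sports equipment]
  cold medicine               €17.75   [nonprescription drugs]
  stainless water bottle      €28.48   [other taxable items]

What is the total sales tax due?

Picture frame (8x10) €19.35: other taxable items → 4% + 0% city = 4% → €0.77
Basketball €48.50: sports equipment → 4.75% + 2% city = 6.75% → €3.27
Card game €21.65: toys and games → 4.25% + 2.25% city = 6.5% → €1.41
Winter coat €207.89: clothing → 3.5% + 0.75% city = 4.25% → €8.84
Soccer ball €29.75: sports equipment → 4.75% + 2% city = 6.75% → €2.01
Wooden train set €47.05: toys and games → 4.25% + 2.25% city = 6.5% → €3.06
Sleeping bag €54.46: sports equipment → 4.75% + 2% city = 6.75% → €3.68
Umbrella €35.52: other taxable items → 4% + 0% city = 4% → €1.42
Bike helmet €70.82: sports equipment → 4.75% + 2% city = 6.75% → €4.78
Cold medicine €17.75: nonprescription drugs → 0% + 2.75% city = 2.75% → €0.49
Stainless water bottle €28.48: other taxable items → 4% + 0% city = 4% → €1.14
Total tax = €0.77 + €3.27 + €1.41 + €8.84 + €2.01 + €3.06 + €3.68 + €1.42 + €4.78 + €0.49 + €1.14 = €30.87

€30.87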